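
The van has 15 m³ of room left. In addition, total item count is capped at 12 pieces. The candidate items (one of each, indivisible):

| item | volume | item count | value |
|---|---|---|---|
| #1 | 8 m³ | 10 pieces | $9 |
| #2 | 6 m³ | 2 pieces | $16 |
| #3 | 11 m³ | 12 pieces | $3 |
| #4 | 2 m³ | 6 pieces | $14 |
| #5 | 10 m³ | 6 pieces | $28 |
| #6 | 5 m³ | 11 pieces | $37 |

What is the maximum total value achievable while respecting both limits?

Feasible sets respecting both limits:
- #4+#5: volume 12, item count 12, value 42
- #6: volume 5, item count 11, value 37
- #2+#4: volume 8, item count 8, value 30
- #5: volume 10, item count 6, value 28
Best: $42.

$42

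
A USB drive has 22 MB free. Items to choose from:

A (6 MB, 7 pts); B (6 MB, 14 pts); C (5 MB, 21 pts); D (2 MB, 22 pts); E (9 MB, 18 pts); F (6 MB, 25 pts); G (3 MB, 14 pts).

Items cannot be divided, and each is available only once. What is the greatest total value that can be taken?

96 pts

Check high-value combinations within 22 MB:
- B+C+D+F+G: size 6+5+2+6+3=22, value 14+21+22+25+14=96
- A+C+D+F+G: size 6+5+2+6+3=22, value 7+21+22+25+14=89
- C+D+E+F: size 5+2+9+6=22, value 21+22+18+25=86
- C+D+F+G: size 5+2+6+3=16, value 21+22+25+14=82
- B+C+D+F: size 6+5+2+6=19, value 14+21+22+25=82
Best: 96 pts.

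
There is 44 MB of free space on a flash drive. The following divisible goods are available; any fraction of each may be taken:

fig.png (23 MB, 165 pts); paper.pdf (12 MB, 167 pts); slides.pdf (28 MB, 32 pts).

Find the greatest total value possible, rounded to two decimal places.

Take in order of value per unit:
- paper.pdf (167/12 per unit): all 12 → value 167, running total 167.00
- fig.png (165/23 per unit): all 23 → value 165, running total 332.00
- slides.pdf (32/28 per unit): 9 of 28 → value 9×32/28 = 10.2857, running total 342.29
Total 342.29.

342.29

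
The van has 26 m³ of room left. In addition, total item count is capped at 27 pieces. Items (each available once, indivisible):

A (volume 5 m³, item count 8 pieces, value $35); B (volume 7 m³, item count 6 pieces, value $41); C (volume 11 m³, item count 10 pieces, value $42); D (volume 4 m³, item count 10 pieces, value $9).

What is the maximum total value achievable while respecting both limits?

Feasible sets respecting both limits:
- A+B+C: volume 23, item count 24, value 118
- B+C+D: volume 22, item count 26, value 92
- A+B+D: volume 16, item count 24, value 85
Best: $118.

$118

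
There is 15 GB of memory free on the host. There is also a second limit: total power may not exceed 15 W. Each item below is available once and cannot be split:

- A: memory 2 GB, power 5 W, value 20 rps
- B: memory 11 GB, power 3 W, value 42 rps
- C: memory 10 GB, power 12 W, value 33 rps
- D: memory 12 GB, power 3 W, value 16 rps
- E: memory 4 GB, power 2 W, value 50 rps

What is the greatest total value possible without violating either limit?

92 rps

Feasible sets respecting both limits:
- B+E: memory 15, power 5, value 92
- C+E: memory 14, power 14, value 83
- A+E: memory 6, power 7, value 70
- A+B: memory 13, power 8, value 62
Best: 92 rps.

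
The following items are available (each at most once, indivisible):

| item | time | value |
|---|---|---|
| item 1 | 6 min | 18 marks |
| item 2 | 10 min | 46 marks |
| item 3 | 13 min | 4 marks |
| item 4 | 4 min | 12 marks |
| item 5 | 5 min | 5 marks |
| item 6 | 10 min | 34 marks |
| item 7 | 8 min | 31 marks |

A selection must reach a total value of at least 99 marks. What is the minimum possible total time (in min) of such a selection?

28

Subsets with value ≥ 99, sorted by total time:
- item 2+item 6+item 7: time 28, value 111
- item 1+item 2+item 4+item 7: time 28, value 107
Minimum time: 28 min.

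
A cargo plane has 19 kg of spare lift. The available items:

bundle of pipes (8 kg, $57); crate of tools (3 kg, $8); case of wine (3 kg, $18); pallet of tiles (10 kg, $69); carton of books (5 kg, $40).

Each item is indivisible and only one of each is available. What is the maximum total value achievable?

$127

Check high-value combinations within 19 kg:
- case of wine+pallet of tiles+carton of books: weight 3+10+5=18, value 18+69+40=127
- bundle of pipes+pallet of tiles: weight 8+10=18, value 57+69=126
- bundle of pipes+crate of tools+case of wine+carton of books: weight 8+3+3+5=19, value 57+8+18+40=123
- crate of tools+pallet of tiles+carton of books: weight 3+10+5=18, value 8+69+40=117
- bundle of pipes+case of wine+carton of books: weight 8+3+5=16, value 57+18+40=115
Best: $127.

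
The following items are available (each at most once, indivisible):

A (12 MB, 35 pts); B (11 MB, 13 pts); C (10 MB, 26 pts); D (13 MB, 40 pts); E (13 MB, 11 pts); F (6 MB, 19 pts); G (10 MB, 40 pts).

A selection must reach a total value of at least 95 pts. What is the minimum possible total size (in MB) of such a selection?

29

Subsets with value ≥ 95, sorted by total size:
- D+F+G: size 29, value 99
- A+C+G: size 32, value 101
- C+D+G: size 33, value 106
Minimum size: 29 MB.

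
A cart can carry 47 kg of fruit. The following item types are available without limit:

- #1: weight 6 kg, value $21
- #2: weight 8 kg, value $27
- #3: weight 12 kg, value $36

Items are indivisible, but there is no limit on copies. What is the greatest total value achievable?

$159

Best value-per-unit is #1 at 21/6; filling with it alone gives 7×21 = 147.
Optimal mix: 5×#1 + 2×#2 → weight 46, value 159.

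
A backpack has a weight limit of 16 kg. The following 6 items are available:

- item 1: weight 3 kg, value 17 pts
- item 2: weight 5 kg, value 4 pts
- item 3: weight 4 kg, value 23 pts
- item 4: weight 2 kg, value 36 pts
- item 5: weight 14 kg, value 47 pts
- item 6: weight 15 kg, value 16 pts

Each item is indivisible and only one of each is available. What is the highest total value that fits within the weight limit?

Check high-value combinations within 16 kg:
- item 4+item 5: weight 2+14=16, value 36+47=83
- item 1+item 2+item 3+item 4: weight 3+5+4+2=14, value 17+4+23+36=80
- item 1+item 3+item 4: weight 3+4+2=9, value 17+23+36=76
- item 2+item 3+item 4: weight 5+4+2=11, value 4+23+36=63
Best: 83 pts.

83 pts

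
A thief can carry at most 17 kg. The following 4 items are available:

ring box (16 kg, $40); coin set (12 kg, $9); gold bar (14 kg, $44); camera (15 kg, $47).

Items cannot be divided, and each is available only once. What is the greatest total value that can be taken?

$47

Check high-value combinations within 17 kg:
- camera: weight 15, value 47
- gold bar: weight 14, value 44
- ring box: weight 16, value 40
Best: $47.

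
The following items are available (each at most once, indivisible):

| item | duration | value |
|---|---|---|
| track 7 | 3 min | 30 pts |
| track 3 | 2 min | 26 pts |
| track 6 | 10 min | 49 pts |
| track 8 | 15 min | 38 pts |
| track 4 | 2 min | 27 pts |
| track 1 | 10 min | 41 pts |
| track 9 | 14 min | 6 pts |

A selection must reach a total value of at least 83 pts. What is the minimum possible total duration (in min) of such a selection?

Subsets with value ≥ 83, sorted by total duration:
- track 7+track 3+track 4: duration 7, value 83
- track 3+track 6+track 4: duration 14, value 102
- track 3+track 4+track 1: duration 14, value 94
- track 7+track 6+track 4: duration 15, value 106
Minimum duration: 7 min.

7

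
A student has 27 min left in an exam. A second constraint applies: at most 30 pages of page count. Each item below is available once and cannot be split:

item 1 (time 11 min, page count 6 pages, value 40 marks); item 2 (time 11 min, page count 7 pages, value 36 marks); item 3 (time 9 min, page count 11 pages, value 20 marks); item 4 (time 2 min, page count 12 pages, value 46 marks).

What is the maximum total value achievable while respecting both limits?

Feasible sets respecting both limits:
- item 1+item 2+item 4: time 24, page count 25, value 122
- item 1+item 3+item 4: time 22, page count 29, value 106
- item 2+item 3+item 4: time 22, page count 30, value 102
Best: 122 marks.

122 marks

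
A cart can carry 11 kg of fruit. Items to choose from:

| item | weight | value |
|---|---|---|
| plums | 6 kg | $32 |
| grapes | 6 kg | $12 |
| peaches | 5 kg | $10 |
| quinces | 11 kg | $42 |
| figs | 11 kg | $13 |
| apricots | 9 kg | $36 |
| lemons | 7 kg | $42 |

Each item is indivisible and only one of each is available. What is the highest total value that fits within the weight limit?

$42

Check high-value combinations within 11 kg:
- lemons: weight 7, value 42
- plums+peaches: weight 6+5=11, value 32+10=42
- quinces: weight 11, value 42
Best: $42.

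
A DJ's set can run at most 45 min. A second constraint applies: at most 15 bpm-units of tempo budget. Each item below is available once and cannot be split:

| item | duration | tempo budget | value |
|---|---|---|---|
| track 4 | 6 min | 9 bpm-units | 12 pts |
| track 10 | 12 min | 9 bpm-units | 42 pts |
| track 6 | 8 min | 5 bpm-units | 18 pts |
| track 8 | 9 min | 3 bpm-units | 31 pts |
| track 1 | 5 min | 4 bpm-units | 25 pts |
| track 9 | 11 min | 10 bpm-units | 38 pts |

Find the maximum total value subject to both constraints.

74 pts

Feasible sets respecting both limits:
- track 6+track 8+track 1: duration 22, tempo budget 12, value 74
- track 10+track 8: duration 21, tempo budget 12, value 73
- track 8+track 9: duration 20, tempo budget 13, value 69
Best: 74 pts.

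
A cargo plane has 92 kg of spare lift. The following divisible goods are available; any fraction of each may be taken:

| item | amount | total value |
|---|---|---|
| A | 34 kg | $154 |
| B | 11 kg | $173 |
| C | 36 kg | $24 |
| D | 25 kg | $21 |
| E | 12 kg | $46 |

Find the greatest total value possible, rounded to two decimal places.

400.67

Take in order of value per unit:
- B (173/11 per unit): all 11 → value 173, running total 173.00
- A (154/34 per unit): all 34 → value 154, running total 327.00
- E (46/12 per unit): all 12 → value 46, running total 373.00
- D (21/25 per unit): all 25 → value 21, running total 394.00
- C (24/36 per unit): 10 of 36 → value 10×24/36 = 6.6667, running total 400.67
Total 400.67.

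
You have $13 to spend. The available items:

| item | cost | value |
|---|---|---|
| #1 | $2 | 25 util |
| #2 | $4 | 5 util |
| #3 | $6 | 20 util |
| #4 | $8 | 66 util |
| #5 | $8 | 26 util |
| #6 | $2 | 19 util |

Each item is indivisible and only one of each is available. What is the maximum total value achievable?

Check high-value combinations within $13:
- #1+#4+#6: cost 2+8+2=12, value 25+66+19=110
- #1+#4: cost 2+8=10, value 25+66=91
- #4+#6: cost 8+2=10, value 66+19=85
- #2+#4: cost 4+8=12, value 5+66=71
Best: 110 util.

110 util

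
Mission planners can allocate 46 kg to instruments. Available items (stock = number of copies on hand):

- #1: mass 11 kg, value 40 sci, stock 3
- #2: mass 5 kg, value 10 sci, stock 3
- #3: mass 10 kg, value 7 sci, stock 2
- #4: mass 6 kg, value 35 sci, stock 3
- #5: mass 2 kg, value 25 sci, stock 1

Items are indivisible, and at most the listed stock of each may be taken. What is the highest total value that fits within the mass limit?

Best selections within mass 46 and stock limits:
- 2×#1 + 3×#4 + 1×#5: mass 42, value 210
- 1×#1 + 3×#2 + 3×#4 + 1×#5: mass 46, value 200
- 2×#1 + 1×#2 + 3×#4: mass 45, value 195
Best: 210 sci.

210 sci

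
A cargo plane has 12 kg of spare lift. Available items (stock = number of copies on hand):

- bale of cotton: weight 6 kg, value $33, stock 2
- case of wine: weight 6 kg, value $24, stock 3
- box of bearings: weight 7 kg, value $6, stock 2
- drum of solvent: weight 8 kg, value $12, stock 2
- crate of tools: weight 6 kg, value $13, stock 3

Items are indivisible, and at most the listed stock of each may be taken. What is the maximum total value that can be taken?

$66

Top feasible selections:
- 2×bale of cotton: weight 12, value 66
- 1×bale of cotton + 1×case of wine: weight 12, value 57
- 2×case of wine: weight 12, value 48
Best: $66.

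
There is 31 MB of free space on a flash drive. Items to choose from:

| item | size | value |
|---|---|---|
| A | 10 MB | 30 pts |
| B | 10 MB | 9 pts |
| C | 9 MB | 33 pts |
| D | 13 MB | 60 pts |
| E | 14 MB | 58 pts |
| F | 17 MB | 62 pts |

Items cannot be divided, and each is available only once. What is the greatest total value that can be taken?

This is a 0/1 knapsack; check combinations near the capacity.
- D+F: size 13+17=30, value 60+62=122
- E+F: size 14+17=31, value 58+62=120
- D+E: size 13+14=27, value 60+58=118
- C+F: size 9+17=26, value 33+62=95
Best: 122 pts.

122 pts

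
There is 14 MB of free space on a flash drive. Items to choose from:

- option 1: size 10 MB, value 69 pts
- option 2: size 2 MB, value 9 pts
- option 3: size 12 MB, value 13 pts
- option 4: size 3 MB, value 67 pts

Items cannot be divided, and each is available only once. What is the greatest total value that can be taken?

Check high-value combinations within 14 MB:
- option 1+option 4: size 10+3=13, value 69+67=136
- option 1+option 2: size 10+2=12, value 69+9=78
- option 2+option 4: size 2+3=5, value 9+67=76
- option 1: size 10, value 69
- option 4: size 3, value 67
Best: 136 pts.

136 pts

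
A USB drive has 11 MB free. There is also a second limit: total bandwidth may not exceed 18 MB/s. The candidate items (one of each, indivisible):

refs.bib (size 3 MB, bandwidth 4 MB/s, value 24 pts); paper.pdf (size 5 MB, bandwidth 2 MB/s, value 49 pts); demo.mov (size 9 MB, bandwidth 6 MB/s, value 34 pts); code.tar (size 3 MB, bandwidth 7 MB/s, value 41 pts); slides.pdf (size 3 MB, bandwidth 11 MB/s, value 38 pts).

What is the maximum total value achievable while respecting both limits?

114 pts

Feasible sets respecting both limits:
- refs.bib+paper.pdf+code.tar: size 11, bandwidth 13, value 114
- refs.bib+paper.pdf+slides.pdf: size 11, bandwidth 17, value 111
- paper.pdf+code.tar: size 8, bandwidth 9, value 90
- paper.pdf+slides.pdf: size 8, bandwidth 13, value 87
Best: 114 pts.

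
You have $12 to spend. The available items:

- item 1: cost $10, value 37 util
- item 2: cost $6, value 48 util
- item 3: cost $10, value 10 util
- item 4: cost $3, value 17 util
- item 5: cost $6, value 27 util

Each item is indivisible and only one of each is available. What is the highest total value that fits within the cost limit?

75 util

Check high-value combinations within $12:
- item 2+item 5: cost 6+6=12, value 48+27=75
- item 2+item 4: cost 6+3=9, value 48+17=65
- item 2: cost 6, value 48
- item 4+item 5: cost 3+6=9, value 17+27=44
Best: 75 util.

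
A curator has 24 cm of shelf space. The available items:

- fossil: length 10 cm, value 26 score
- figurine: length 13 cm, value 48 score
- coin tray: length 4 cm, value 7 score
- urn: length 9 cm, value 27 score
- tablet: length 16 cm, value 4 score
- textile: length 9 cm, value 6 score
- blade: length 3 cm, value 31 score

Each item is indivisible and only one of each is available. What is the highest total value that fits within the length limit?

Check high-value combinations within 24 cm:
- figurine+coin tray+blade: length 13+4+3=20, value 48+7+31=86
- fossil+urn+blade: length 10+9+3=22, value 26+27+31=84
- figurine+blade: length 13+3=16, value 48+31=79
- figurine+urn: length 13+9=22, value 48+27=75
Best: 86 score.

86 score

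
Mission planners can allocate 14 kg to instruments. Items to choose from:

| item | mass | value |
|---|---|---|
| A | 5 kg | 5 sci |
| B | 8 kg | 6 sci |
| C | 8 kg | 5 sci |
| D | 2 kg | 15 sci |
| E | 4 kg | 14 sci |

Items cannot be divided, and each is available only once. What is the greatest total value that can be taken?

35 sci

Check high-value combinations within 14 kg:
- B+D+E: mass 8+2+4=14, value 6+15+14=35
- A+D+E: mass 5+2+4=11, value 5+15+14=34
- C+D+E: mass 8+2+4=14, value 5+15+14=34
Best: 35 sci.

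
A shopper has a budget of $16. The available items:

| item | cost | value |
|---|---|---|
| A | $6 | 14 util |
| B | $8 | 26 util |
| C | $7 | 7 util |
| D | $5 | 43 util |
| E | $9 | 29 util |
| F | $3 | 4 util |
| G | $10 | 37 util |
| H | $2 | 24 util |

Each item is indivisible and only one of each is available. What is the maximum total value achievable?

Check high-value combinations within $16:
- D+E+H: cost 5+9+2=16, value 43+29+24=96
- B+D+H: cost 8+5+2=15, value 26+43+24=93
- A+D+F+H: cost 6+5+3+2=16, value 14+43+4+24=85
- A+D+H: cost 6+5+2=13, value 14+43+24=81
- D+G: cost 5+10=15, value 43+37=80
Best: 96 util.

96 util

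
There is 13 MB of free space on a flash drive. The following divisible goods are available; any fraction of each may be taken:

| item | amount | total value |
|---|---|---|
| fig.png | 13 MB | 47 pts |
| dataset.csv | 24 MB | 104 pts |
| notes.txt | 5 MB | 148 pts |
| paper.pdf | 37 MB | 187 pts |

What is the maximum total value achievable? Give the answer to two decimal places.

Take in order of value per unit:
- notes.txt (148/5 per unit): all 5 → value 148, running total 148.00
- paper.pdf (187/37 per unit): 8 of 37 → value 8×187/37 = 40.4324, running total 188.43
Total 188.43.

188.43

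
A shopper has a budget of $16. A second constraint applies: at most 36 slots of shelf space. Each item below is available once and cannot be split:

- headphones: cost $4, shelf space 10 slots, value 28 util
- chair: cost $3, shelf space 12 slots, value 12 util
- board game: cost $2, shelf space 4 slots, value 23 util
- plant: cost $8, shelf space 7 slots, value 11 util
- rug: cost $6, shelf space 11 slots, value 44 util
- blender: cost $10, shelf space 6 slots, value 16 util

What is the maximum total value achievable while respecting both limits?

Feasible sets respecting both limits:
- headphones+board game+rug: cost 12, shelf space 25, value 95
- headphones+chair+rug: cost 13, shelf space 33, value 84
- chair+board game+rug: cost 11, shelf space 27, value 79
- board game+plant+rug: cost 16, shelf space 22, value 78
Best: 95 util.

95 util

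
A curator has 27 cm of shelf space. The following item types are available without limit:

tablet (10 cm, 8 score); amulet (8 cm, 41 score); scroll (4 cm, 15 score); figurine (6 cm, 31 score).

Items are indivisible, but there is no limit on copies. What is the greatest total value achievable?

134 score

Best value-per-unit is figurine at 31/6; filling with it alone gives 4×31 = 124.
Optimal mix: 1×amulet + 3×figurine → length 26, value 134.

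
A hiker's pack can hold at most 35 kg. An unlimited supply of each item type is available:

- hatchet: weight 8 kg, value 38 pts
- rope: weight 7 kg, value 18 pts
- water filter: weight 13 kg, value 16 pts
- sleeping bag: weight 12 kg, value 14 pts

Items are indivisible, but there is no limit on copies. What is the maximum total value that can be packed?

Best value-per-unit is hatchet at 38/8, and filling with it alone uses weight 4×8=32. No mix of the others beats 4×38 = 152.

152 pts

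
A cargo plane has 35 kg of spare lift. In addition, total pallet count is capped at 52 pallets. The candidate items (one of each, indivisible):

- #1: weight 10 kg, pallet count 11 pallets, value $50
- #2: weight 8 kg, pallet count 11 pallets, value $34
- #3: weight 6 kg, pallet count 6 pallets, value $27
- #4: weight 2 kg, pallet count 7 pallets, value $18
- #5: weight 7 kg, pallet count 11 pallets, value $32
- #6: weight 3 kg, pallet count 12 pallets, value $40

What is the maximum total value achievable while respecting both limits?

Feasible sets respecting both limits:
- #1+#2+#3+#5+#6: weight 34, pallet count 51, value 183
- #1+#2+#4+#5+#6: weight 30, pallet count 52, value 174
- #1+#2+#3+#4+#6: weight 29, pallet count 47, value 169
Best: $183.

$183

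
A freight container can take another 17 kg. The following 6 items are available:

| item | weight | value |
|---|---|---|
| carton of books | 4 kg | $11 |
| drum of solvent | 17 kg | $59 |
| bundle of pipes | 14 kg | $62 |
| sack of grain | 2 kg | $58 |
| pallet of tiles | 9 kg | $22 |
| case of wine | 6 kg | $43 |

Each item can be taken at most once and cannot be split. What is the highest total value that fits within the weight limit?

This is a 0/1 knapsack; check combinations near the capacity.
- sack of grain+pallet of tiles+case of wine: weight 2+9+6=17, value 58+22+43=123
- bundle of pipes+sack of grain: weight 14+2=16, value 62+58=120
- carton of books+sack of grain+case of wine: weight 4+2+6=12, value 11+58+43=112
- sack of grain+case of wine: weight 2+6=8, value 58+43=101
- carton of books+sack of grain+pallet of tiles: weight 4+2+9=15, value 11+58+22=91
Best: $123.

$123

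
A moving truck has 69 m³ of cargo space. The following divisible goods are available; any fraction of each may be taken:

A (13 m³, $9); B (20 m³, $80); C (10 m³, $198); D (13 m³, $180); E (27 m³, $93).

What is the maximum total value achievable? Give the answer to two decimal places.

Take in order of value per unit:
- C (198/10 per unit): all 10 → value 198, running total 198.00
- D (180/13 per unit): all 13 → value 180, running total 378.00
- B (80/20 per unit): all 20 → value 80, running total 458.00
- E (93/27 per unit): 26 of 27 → value 26×93/27 = 89.5556, running total 547.56
Total 547.56.

547.56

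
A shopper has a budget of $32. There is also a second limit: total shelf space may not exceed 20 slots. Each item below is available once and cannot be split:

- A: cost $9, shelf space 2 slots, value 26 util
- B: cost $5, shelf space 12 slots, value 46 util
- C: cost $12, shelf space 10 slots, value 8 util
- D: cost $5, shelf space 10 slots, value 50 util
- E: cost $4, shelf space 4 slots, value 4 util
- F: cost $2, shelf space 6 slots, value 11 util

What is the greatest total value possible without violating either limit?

Feasible sets respecting both limits:
- A+D+F: cost 16, shelf space 18, value 87
- A+B+F: cost 16, shelf space 20, value 83
- A+D+E: cost 18, shelf space 16, value 80
Best: 87 util.

87 util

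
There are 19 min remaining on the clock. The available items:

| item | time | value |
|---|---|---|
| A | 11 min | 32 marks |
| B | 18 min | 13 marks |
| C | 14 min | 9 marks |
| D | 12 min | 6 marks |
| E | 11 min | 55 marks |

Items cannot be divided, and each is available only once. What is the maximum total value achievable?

55 marks

This is a 0/1 knapsack; check combinations near the capacity.
- E: time 11, value 55
- A: time 11, value 32
- B: time 18, value 13
- C: time 14, value 9
Best: 55 marks.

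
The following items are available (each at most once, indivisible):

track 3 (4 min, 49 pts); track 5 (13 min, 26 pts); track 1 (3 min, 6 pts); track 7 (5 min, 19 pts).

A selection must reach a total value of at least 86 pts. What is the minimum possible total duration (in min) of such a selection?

22

Subsets with value ≥ 86, sorted by total duration:
- track 3+track 5+track 7: duration 22, value 94
- track 3+track 5+track 1+track 7: duration 25, value 100
Minimum duration: 22 min.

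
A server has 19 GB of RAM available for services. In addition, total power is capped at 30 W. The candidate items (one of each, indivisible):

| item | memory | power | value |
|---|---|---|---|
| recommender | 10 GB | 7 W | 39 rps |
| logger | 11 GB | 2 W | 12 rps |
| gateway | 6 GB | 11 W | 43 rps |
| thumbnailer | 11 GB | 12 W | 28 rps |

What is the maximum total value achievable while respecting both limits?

Feasible sets respecting both limits:
- recommender+gateway: memory 16, power 18, value 82
- gateway+thumbnailer: memory 17, power 23, value 71
- logger+gateway: memory 17, power 13, value 55
- gateway: memory 6, power 11, value 43
Best: 82 rps.

82 rps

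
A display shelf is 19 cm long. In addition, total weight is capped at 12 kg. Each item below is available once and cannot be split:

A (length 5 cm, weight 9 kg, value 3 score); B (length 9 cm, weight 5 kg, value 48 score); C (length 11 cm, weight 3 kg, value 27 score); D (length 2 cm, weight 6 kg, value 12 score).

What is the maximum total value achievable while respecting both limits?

Feasible sets respecting both limits:
- B+D: length 11, weight 11, value 60
- B: length 9, weight 5, value 48
- C+D: length 13, weight 9, value 39
Best: 60 score.

60 score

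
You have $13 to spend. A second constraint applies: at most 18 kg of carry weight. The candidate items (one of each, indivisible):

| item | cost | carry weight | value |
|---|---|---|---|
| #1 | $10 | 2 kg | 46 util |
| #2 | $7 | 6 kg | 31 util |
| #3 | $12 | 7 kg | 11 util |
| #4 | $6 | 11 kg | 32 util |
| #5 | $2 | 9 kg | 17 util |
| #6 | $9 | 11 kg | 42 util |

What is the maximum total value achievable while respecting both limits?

63 util

Feasible sets respecting both limits:
- #2+#4: cost 13, carry weight 17, value 63
- #1+#5: cost 12, carry weight 11, value 63
- #2+#5: cost 9, carry weight 15, value 48
- #1: cost 10, carry weight 2, value 46
Best: 63 util.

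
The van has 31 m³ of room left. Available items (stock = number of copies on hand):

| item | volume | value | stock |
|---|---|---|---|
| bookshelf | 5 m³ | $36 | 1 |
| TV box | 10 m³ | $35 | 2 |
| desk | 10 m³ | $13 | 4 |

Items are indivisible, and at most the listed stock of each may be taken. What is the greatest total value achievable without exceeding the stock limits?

Best selections within volume 31 and stock limits:
- 1×bookshelf + 2×TV box: volume 25, value 106
- 1×bookshelf + 1×TV box + 1×desk: volume 25, value 84
- 2×TV box + 1×desk: volume 30, value 83
Best: $106.

$106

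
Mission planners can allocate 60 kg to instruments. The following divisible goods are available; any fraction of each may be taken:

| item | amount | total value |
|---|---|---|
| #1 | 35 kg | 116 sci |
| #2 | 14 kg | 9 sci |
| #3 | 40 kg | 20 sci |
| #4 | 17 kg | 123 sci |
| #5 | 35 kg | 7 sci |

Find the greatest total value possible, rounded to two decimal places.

244.14

Take in order of value per unit:
- #4 (123/17 per unit): all 17 → value 123, running total 123.00
- #1 (116/35 per unit): all 35 → value 116, running total 239.00
- #2 (9/14 per unit): 8 of 14 → value 8×9/14 = 5.1429, running total 244.14
Total 244.14.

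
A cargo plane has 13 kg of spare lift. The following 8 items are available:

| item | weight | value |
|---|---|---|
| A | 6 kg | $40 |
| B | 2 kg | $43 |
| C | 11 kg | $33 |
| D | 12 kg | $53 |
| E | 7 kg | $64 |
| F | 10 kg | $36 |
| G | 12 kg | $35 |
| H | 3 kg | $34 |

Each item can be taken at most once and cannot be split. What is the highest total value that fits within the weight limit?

This is a 0/1 knapsack; check combinations near the capacity.
- B+E+H: weight 2+7+3=12, value 43+64+34=141
- A+B+H: weight 6+2+3=11, value 40+43+34=117
- B+E: weight 2+7=9, value 43+64=107
Best: $141.

$141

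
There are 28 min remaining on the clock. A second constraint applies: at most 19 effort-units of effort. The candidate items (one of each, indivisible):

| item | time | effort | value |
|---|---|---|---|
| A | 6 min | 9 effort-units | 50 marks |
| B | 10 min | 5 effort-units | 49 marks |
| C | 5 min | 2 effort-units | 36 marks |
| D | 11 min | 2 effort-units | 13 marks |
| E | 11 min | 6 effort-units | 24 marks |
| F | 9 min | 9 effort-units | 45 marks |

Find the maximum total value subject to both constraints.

Feasible sets respecting both limits:
- A+B+C: time 21, effort 16, value 135
- B+C+F: time 24, effort 16, value 130
- A+B+D: time 27, effort 16, value 112
- A+C+E: time 22, effort 17, value 110
Best: 135 marks.

135 marks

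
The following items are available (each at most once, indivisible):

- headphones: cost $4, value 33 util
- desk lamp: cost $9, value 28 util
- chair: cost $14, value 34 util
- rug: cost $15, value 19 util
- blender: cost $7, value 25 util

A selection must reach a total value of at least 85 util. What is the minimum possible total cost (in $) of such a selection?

20

Subsets with value ≥ 85, sorted by total cost:
- headphones+desk lamp+blender: cost 20, value 86
- headphones+chair+blender: cost 25, value 92
- headphones+desk lamp+chair: cost 27, value 95
Minimum cost: 20 $.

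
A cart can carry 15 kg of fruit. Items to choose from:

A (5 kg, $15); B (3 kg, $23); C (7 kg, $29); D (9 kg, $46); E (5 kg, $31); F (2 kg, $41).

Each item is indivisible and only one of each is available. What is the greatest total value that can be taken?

Check high-value combinations within 15 kg:
- B+D+F: weight 3+9+2=14, value 23+46+41=110
- A+B+E+F: weight 5+3+5+2=15, value 15+23+31+41=110
- C+E+F: weight 7+5+2=14, value 29+31+41=101
Best: $110.

$110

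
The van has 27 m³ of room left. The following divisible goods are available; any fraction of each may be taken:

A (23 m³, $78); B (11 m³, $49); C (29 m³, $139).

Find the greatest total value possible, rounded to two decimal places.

129.41

Take in order of value per unit:
- C (139/29 per unit): 27 of 29 → value 27×139/29 = 129.4138, running total 129.41
Total 129.41.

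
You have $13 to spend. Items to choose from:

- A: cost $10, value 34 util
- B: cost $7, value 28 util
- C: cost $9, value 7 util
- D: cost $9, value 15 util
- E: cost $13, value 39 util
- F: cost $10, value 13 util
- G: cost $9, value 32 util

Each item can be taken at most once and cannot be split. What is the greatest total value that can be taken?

39 util

Check high-value combinations within $13:
- E: cost 13, value 39
- A: cost 10, value 34
- G: cost 9, value 32
Best: 39 util.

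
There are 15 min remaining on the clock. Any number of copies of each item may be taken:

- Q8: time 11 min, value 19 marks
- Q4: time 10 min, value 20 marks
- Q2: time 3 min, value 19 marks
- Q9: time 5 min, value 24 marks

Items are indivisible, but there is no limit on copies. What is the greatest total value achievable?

Best value-per-unit is Q2 at 19/3, and filling with it alone uses time 5×3=15. No mix of the others beats 5×19 = 95.

95 marks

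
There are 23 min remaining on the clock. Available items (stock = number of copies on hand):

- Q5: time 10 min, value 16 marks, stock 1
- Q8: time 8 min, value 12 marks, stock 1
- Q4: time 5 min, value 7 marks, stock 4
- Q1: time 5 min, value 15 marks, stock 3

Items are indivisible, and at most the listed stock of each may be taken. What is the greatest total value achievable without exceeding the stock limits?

57 marks

Top feasible selections:
- 1×Q8 + 3×Q1: time 23, value 57
- 1×Q4 + 3×Q1: time 20, value 52
- 1×Q8 + 1×Q4 + 2×Q1: time 23, value 49
Best: 57 marks.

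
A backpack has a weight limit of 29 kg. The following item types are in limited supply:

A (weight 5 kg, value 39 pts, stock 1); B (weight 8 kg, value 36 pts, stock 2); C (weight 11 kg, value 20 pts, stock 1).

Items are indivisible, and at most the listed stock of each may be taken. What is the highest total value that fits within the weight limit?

Top feasible selections:
- 1×A + 2×B: weight 21, value 111
- 1×A + 1×B + 1×C: weight 24, value 95
- 2×B + 1×C: weight 27, value 92
- 1×A + 1×B: weight 13, value 75
Best: 111 pts.

111 pts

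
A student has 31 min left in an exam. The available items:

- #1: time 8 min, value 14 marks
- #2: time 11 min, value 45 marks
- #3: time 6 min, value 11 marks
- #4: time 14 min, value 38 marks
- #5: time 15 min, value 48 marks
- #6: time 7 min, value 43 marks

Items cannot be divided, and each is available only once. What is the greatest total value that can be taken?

This is a 0/1 knapsack; check combinations near the capacity.
- #1+#5+#6: time 8+15+7=30, value 14+48+43=105
- #1+#2+#6: time 8+11+7=26, value 14+45+43=102
- #3+#5+#6: time 6+15+7=28, value 11+48+43=102
- #2+#3+#6: time 11+6+7=24, value 45+11+43=99
Best: 105 marks.

105 marks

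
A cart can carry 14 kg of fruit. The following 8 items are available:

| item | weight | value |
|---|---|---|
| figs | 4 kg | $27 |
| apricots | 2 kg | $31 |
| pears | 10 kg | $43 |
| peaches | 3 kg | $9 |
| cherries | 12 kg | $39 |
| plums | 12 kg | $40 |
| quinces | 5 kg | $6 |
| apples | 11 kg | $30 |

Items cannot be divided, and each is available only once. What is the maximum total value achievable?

$74

Check high-value combinations within 14 kg:
- apricots+pears: weight 2+10=12, value 31+43=74
- figs+apricots+peaches+quinces: weight 4+2+3+5=14, value 27+31+9+6=73
- apricots+plums: weight 2+12=14, value 31+40=71
Best: $74.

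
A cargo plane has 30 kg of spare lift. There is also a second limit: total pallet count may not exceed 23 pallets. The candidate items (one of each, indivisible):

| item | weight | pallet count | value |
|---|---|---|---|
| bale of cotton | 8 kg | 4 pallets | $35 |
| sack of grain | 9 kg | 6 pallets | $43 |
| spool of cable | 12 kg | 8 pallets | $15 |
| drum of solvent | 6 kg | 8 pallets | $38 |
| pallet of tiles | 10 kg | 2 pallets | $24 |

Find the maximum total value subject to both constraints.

$116

Feasible sets respecting both limits:
- bale of cotton+sack of grain+drum of solvent: weight 23, pallet count 18, value 116
- sack of grain+drum of solvent+pallet of tiles: weight 25, pallet count 16, value 105
- bale of cotton+sack of grain+pallet of tiles: weight 27, pallet count 12, value 102
- bale of cotton+drum of solvent+pallet of tiles: weight 24, pallet count 14, value 97
Best: $116.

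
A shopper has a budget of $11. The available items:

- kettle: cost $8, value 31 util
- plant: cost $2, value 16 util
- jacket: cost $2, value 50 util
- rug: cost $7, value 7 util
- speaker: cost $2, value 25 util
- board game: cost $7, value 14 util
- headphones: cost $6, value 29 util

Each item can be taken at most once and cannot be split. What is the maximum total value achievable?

104 util

Check high-value combinations within $11:
- jacket+speaker+headphones: cost 2+2+6=10, value 50+25+29=104
- plant+jacket+headphones: cost 2+2+6=10, value 16+50+29=95
- plant+jacket+speaker: cost 2+2+2=6, value 16+50+25=91
Best: 104 util.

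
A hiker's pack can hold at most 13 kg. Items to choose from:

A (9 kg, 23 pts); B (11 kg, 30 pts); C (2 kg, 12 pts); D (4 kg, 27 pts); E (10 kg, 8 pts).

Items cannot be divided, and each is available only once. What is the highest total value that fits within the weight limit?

Check high-value combinations within 13 kg:
- A+D: weight 9+4=13, value 23+27=50
- B+C: weight 11+2=13, value 30+12=42
- C+D: weight 2+4=6, value 12+27=39
Best: 50 pts.

50 pts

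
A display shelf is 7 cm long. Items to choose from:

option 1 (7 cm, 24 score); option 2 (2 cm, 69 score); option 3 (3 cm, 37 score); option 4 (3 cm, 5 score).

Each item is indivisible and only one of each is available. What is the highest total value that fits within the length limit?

106 score

This is a 0/1 knapsack; check combinations near the capacity.
- option 2+option 3: length 2+3=5, value 69+37=106
- option 2+option 4: length 2+3=5, value 69+5=74
- option 2: length 2, value 69
- option 3+option 4: length 3+3=6, value 37+5=42
- option 3: length 3, value 37
Best: 106 score.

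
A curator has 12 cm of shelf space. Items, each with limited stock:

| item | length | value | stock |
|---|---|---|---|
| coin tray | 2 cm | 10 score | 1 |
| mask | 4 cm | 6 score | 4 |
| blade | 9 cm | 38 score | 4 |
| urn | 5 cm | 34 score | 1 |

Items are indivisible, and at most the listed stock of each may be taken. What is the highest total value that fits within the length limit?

50 score

Best selections within length 12 and stock limits:
- 1×coin tray + 1×mask + 1×urn: length 11, value 50
- 1×coin tray + 1×blade: length 11, value 48
Best: 50 score.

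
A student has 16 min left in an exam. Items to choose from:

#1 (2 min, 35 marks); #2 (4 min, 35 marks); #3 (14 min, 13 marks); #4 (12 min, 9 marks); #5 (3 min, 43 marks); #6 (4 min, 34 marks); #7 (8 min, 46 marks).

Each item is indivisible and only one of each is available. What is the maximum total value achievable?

147 marks

Check high-value combinations within 16 min:
- #1+#2+#5+#6: time 2+4+3+4=13, value 35+35+43+34=147
- #1+#5+#7: time 2+3+8=13, value 35+43+46=124
- #2+#5+#7: time 4+3+8=15, value 35+43+46=124
Best: 147 marks.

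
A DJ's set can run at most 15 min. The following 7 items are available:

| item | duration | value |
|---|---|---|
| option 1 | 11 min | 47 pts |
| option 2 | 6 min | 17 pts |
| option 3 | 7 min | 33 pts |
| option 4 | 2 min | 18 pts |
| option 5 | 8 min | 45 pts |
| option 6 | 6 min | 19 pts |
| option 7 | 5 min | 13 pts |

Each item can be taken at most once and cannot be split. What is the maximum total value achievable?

78 pts

Check high-value combinations within 15 min:
- option 3+option 5: duration 7+8=15, value 33+45=78
- option 4+option 5+option 7: duration 2+8+5=15, value 18+45+13=76
- option 3+option 4+option 6: duration 7+2+6=15, value 33+18+19=70
Best: 78 pts.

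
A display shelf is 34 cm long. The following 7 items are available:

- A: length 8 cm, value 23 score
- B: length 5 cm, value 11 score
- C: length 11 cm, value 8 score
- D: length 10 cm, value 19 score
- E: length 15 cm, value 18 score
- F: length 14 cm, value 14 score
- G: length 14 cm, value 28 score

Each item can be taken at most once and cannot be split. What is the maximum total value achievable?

70 score

Check high-value combinations within 34 cm:
- A+D+G: length 8+10+14=32, value 23+19+28=70
- A+B+G: length 8+5+14=27, value 23+11+28=62
- A+B+C+D: length 8+5+11+10=34, value 23+11+8+19=61
- A+D+E: length 8+10+15=33, value 23+19+18=60
Best: 70 score.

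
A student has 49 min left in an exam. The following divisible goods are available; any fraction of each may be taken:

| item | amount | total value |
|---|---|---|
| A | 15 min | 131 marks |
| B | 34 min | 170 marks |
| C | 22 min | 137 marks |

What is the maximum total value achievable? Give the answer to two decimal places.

328.00

Take in order of value per unit:
- A (131/15 per unit): all 15 → value 131, running total 131.00
- C (137/22 per unit): all 22 → value 137, running total 268.00
- B (170/34 per unit): 12 of 34 → value 12×170/34 = 60.0000, running total 328.00
Total 328.00.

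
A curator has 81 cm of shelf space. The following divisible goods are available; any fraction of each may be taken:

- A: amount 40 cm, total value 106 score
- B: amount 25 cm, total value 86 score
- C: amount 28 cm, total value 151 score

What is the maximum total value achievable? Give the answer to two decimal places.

311.20

Take in order of value per unit:
- C (151/28 per unit): all 28 → value 151, running total 151.00
- B (86/25 per unit): all 25 → value 86, running total 237.00
- A (106/40 per unit): 28 of 40 → value 28×106/40 = 74.2000, running total 311.20
Total 311.20.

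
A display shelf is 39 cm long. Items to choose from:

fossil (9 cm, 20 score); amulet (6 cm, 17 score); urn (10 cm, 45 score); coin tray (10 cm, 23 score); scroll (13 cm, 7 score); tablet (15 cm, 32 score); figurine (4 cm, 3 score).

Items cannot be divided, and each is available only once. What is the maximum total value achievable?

108 score

Check high-value combinations within 39 cm:
- fossil+amulet+urn+coin tray+figurine: length 9+6+10+10+4=39, value 20+17+45+23+3=108
- fossil+amulet+urn+coin tray: length 9+6+10+10=35, value 20+17+45+23=105
- urn+coin tray+tablet+figurine: length 10+10+15+4=39, value 45+23+32+3=103
- urn+coin tray+tablet: length 10+10+15=35, value 45+23+32=100
- fossil+urn+tablet+figurine: length 9+10+15+4=38, value 20+45+32+3=100
Best: 108 score.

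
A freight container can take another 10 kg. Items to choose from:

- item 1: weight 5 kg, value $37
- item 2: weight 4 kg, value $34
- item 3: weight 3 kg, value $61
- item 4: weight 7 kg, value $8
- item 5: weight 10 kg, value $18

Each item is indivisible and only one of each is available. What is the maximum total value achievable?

$98

Check high-value combinations within 10 kg:
- item 1+item 3: weight 5+3=8, value 37+61=98
- item 2+item 3: weight 4+3=7, value 34+61=95
- item 1+item 2: weight 5+4=9, value 37+34=71
Best: $98.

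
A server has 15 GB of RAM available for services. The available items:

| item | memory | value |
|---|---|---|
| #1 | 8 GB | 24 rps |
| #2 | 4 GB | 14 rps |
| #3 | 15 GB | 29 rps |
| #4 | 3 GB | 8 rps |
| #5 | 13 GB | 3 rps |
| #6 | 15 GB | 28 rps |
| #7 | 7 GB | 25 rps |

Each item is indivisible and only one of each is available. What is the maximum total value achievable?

Check high-value combinations within 15 GB:
- #1+#7: memory 8+7=15, value 24+25=49
- #2+#4+#7: memory 4+3+7=14, value 14+8+25=47
- #1+#2+#4: memory 8+4+3=15, value 24+14+8=46
- #2+#7: memory 4+7=11, value 14+25=39
- #1+#2: memory 8+4=12, value 24+14=38
Best: 49 rps.

49 rps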